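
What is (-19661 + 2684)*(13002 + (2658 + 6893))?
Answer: -382882281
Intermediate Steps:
(-19661 + 2684)*(13002 + (2658 + 6893)) = -16977*(13002 + 9551) = -16977*22553 = -382882281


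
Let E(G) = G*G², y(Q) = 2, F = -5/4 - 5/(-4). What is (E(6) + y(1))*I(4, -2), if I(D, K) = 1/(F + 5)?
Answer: 218/5 ≈ 43.600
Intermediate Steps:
F = 0 (F = -5*¼ - 5*(-¼) = -5/4 + 5/4 = 0)
E(G) = G³
I(D, K) = ⅕ (I(D, K) = 1/(0 + 5) = 1/5 = ⅕)
(E(6) + y(1))*I(4, -2) = (6³ + 2)*(⅕) = (216 + 2)*(⅕) = 218*(⅕) = 218/5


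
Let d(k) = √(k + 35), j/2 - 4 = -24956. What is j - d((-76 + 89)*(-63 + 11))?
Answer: -49904 - I*√641 ≈ -49904.0 - 25.318*I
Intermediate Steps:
j = -49904 (j = 8 + 2*(-24956) = 8 - 49912 = -49904)
d(k) = √(35 + k)
j - d((-76 + 89)*(-63 + 11)) = -49904 - √(35 + (-76 + 89)*(-63 + 11)) = -49904 - √(35 + 13*(-52)) = -49904 - √(35 - 676) = -49904 - √(-641) = -49904 - I*√641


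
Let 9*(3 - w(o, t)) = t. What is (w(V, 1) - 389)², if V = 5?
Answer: 12075625/81 ≈ 1.4908e+5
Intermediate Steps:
w(o, t) = 3 - t/9
(w(V, 1) - 389)² = ((3 - ⅑*1) - 389)² = ((3 - ⅑) - 389)² = (26/9 - 389)² = (-3475/9)² = 12075625/81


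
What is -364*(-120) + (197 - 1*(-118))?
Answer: 43995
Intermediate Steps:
-364*(-120) + (197 - 1*(-118)) = 43680 + (197 + 118) = 43680 + 315 = 43995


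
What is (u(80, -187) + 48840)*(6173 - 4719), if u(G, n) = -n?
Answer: 71285258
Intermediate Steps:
(u(80, -187) + 48840)*(6173 - 4719) = (-1*(-187) + 48840)*(6173 - 4719) = (187 + 48840)*1454 = 49027*1454 = 71285258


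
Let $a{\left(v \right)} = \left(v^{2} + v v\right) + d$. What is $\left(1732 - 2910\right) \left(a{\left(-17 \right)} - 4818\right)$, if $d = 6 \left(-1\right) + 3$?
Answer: $4998254$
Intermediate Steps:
$d = -3$ ($d = -6 + 3 = -3$)
$a{\left(v \right)} = -3 + 2 v^{2}$ ($a{\left(v \right)} = \left(v^{2} + v v\right) - 3 = \left(v^{2} + v^{2}\right) - 3 = 2 v^{2} - 3 = -3 + 2 v^{2}$)
$\left(1732 - 2910\right) \left(a{\left(-17 \right)} - 4818\right) = \left(1732 - 2910\right) \left(\left(-3 + 2 \left(-17\right)^{2}\right) - 4818\right) = - 1178 \left(\left(-3 + 2 \cdot 289\right) - 4818\right) = - 1178 \left(\left(-3 + 578\right) - 4818\right) = - 1178 \left(575 - 4818\right) = \left(-1178\right) \left(-4243\right) = 4998254$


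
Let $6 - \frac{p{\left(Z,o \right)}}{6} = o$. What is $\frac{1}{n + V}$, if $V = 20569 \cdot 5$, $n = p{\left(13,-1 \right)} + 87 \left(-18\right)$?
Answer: $\frac{1}{101321} \approx 9.8696 \cdot 10^{-6}$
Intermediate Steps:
$p{\left(Z,o \right)} = 36 - 6 o$
$n = -1524$ ($n = \left(36 - -6\right) + 87 \left(-18\right) = \left(36 + 6\right) - 1566 = 42 - 1566 = -1524$)
$V = 102845$
$\frac{1}{n + V} = \frac{1}{-1524 + 102845} = \frac{1}{101321}$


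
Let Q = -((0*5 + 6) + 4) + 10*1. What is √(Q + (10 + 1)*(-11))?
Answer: 11*I ≈ 11.0*I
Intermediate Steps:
Q = 0 (Q = -((0 + 6) + 4) + 10 = -(6 + 4) + 10 = -1*10 + 10 = -10 + 10 = 0)
√(Q + (10 + 1)*(-11)) = √(0 + (10 + 1)*(-11)) = √(0 + 11*(-11)) = √(0 - 121) = √(-121) = 11*I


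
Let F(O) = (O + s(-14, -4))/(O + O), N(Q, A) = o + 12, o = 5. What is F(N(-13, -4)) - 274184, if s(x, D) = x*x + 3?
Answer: -4661020/17 ≈ -2.7418e+5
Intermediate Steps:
N(Q, A) = 17 (N(Q, A) = 5 + 12 = 17)
s(x, D) = 3 + x² (s(x, D) = x² + 3 = 3 + x²)
F(O) = (199 + O)/(2*O) (F(O) = (O + (3 + (-14)²))/(O + O) = (O + (3 + 196))/((2*O)) = (O + 199)*(1/(2*O)) = (199 + O)*(1/(2*O)) = (199 + O)/(2*O))
F(N(-13, -4)) - 274184 = (½)*(199 + 17)/17 - 274184 = (½)*(1/17)*216 - 274184 = 108/17 - 274184 = -4661020/17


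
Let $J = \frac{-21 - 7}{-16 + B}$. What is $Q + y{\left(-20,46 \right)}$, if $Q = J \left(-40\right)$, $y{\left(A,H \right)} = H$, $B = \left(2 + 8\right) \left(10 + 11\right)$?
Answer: $\frac{5022}{97} \approx 51.773$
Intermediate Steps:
$B = 210$ ($B = 10 \cdot 21 = 210$)
$J = - \frac{14}{97}$ ($J = \frac{-21 - 7}{-16 + 210} = - \frac{28}{194} = \left(-28\right) \frac{1}{194} = - \frac{14}{97} \approx -0.14433$)
$Q = \frac{560}{97}$ ($Q = \left(- \frac{14}{97}\right) \left(-40\right) = \frac{560}{97} \approx 5.7732$)
$Q + y{\left(-20,46 \right)} = \frac{560}{97} + 46 = \frac{5022}{97}$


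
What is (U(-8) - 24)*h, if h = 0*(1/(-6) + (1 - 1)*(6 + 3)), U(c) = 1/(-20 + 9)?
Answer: 0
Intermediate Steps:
U(c) = -1/11 (U(c) = 1/(-11) = -1/11)
h = 0 (h = 0*(-⅙ + 0*9) = 0*(-⅙ + 0) = 0*(-⅙) = 0)
(U(-8) - 24)*h = (-1/11 - 24)*0 = -265/11*0 = 0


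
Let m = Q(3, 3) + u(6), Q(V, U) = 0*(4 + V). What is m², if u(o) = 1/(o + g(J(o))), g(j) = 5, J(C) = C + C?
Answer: 1/121 ≈ 0.0082645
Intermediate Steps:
J(C) = 2*C
Q(V, U) = 0
u(o) = 1/(5 + o) (u(o) = 1/(o + 5) = 1/(5 + o))
m = 1/11 (m = 0 + 1/(5 + 6) = 0 + 1/11 = 1/11 ≈ 0.090909)
m² = (1/11)² = 1/121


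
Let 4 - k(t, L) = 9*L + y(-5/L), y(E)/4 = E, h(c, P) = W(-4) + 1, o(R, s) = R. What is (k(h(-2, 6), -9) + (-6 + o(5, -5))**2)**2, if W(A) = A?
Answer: 568516/81 ≈ 7018.7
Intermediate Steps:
h(c, P) = -3 (h(c, P) = -4 + 1 = -3)
y(E) = 4*E
k(t, L) = 4 - 9*L + 20/L (k(t, L) = 4 - (9*L + 4*(-5/L)) = 4 - (9*L - 20/L) = 4 - (-20/L + 9*L) = 4 + (-9*L + 20/L) = 4 - 9*L + 20/L)
(k(h(-2, 6), -9) + (-6 + o(5, -5))**2)**2 = ((4 - 9*(-9) + 20/(-9)) + (-6 + 5)**2)**2 = ((4 + 81 + 20*(-1/9)) + (-1)**2)**2 = ((4 + 81 - 20/9) + 1)**2 = (745/9 + 1)**2 = (754/9)**2 = 568516/81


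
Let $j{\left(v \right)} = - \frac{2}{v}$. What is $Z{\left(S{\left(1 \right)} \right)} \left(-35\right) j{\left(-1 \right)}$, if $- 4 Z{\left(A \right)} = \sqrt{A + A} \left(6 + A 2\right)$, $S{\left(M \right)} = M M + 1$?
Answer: $350$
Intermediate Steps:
$S{\left(M \right)} = 1 + M^{2}$ ($S{\left(M \right)} = M^{2} + 1 = 1 + M^{2}$)
$Z{\left(A \right)} = - \frac{\sqrt{2} \sqrt{A} \left(6 + 2 A\right)}{4}$ ($Z{\left(A \right)} = - \frac{\sqrt{A + A} \left(6 + A 2\right)}{4} = - \frac{\sqrt{2 A} \left(6 + 2 A\right)}{4} = - \frac{\sqrt{2} \sqrt{A} \left(6 + 2 A\right)}{4}$)
$Z{\left(S{\left(1 \right)} \right)} \left(-35\right) j{\left(-1 \right)} = \frac{\sqrt{2} \sqrt{1 + 1^{2}} \left(-3 - \left(1 + 1^{2}\right)\right)}{2} \left(-35\right) \left(- \frac{2}{-1}\right) = \frac{\sqrt{2} \sqrt{1 + 1} \left(-3 - \left(1 + 1\right)\right)}{2} \left(-35\right) \left(\left(-2\right) \left(-1\right)\right) = \frac{\sqrt{2} \sqrt{2} \left(-3 - 2\right)}{2} \left(-35\right) 2 = \frac{1}{2} \sqrt{2} \sqrt{2} \left(-5\right) \left(-35\right) 2 = \left(-5\right) \left(-35\right) 2 = 175 \cdot 2 = 350$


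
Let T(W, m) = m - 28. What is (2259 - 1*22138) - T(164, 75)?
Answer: -19926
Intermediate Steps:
T(W, m) = -28 + m
(2259 - 1*22138) - T(164, 75) = (2259 - 1*22138) - (-28 + 75) = (2259 - 22138) - 1*47 = -19879 - 47 = -19926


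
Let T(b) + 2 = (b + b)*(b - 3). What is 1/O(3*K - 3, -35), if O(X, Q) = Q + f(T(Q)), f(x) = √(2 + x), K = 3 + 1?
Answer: 1/41 + 2*√665/1435 ≈ 0.060331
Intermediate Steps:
K = 4
T(b) = -2 + 2*b*(-3 + b) (T(b) = -2 + (b + b)*(b - 3) = -2 + (2*b)*(-3 + b) = -2 + 2*b*(-3 + b))
O(X, Q) = Q + √(-6*Q + 2*Q²) (O(X, Q) = Q + √(2 + (-2 - 6*Q + 2*Q²)) = Q + √(-6*Q + 2*Q²))
1/O(3*K - 3, -35) = 1/(-35 + √2*√(-35*(-3 - 35))) = 1/(-35 + √2*√(-35*(-38))) = 1/(-35 + √2*√1330) = 1/(-35 + 2*√665)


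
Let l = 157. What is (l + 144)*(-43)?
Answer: -12943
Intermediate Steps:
(l + 144)*(-43) = (157 + 144)*(-43) = 301*(-43) = -12943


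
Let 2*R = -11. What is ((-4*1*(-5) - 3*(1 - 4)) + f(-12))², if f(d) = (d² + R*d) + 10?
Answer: 62001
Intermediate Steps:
R = -11/2 (R = (½)*(-11) = -11/2 ≈ -5.5000)
f(d) = 10 + d² - 11*d/2 (f(d) = (d² - 11*d/2) + 10 = 10 + d² - 11*d/2)
((-4*1*(-5) - 3*(1 - 4)) + f(-12))² = ((-4*1*(-5) - 3*(1 - 4)) + (10 + (-12)² - 11/2*(-12)))² = ((-4*(-5) - 3*(-3)) + (10 + 144 + 66))² = ((20 + 9) + 220)² = (29 + 220)² = 249² = 62001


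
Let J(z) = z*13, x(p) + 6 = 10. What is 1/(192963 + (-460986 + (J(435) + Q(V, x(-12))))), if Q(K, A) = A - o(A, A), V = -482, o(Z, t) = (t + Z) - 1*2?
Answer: -1/262370 ≈ -3.8114e-6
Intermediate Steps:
x(p) = 4 (x(p) = -6 + 10 = 4)
o(Z, t) = -2 + Z + t (o(Z, t) = (Z + t) - 2 = -2 + Z + t)
J(z) = 13*z
Q(K, A) = 2 - A (Q(K, A) = A - (-2 + A + A) = A - (-2 + 2*A) = A + (2 - 2*A) = 2 - A)
1/(192963 + (-460986 + (J(435) + Q(V, x(-12))))) = 1/(192963 + (-460986 + (13*435 + (2 - 1*4)))) = 1/(192963 + (-460986 + (5655 + (2 - 4)))) = 1/(192963 + (-460986 + (5655 - 2))) = 1/(192963 + (-460986 + 5653)) = 1/(192963 - 455333) = 1/(-262370) = -1/262370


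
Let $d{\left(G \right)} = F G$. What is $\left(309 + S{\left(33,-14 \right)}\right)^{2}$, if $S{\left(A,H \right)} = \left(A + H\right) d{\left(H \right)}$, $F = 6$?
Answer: $1656369$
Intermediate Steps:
$d{\left(G \right)} = 6 G$
$S{\left(A,H \right)} = 6 H \left(A + H\right)$ ($S{\left(A,H \right)} = \left(A + H\right) 6 H = 6 H \left(A + H\right)$)
$\left(309 + S{\left(33,-14 \right)}\right)^{2} = \left(309 + 6 \left(-14\right) \left(33 - 14\right)\right)^{2} = \left(309 + 6 \left(-14\right) 19\right)^{2} = \left(309 - 1596\right)^{2} = \left(-1287\right)^{2} = 1656369$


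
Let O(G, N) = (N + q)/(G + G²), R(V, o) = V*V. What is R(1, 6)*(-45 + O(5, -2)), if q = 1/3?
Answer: -811/18 ≈ -45.056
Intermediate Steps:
R(V, o) = V²
q = ⅓ ≈ 0.33333
O(G, N) = (⅓ + N)/(G + G²) (O(G, N) = (N + ⅓)/(G + G²) = (⅓ + N)/(G + G²))
R(1, 6)*(-45 + O(5, -2)) = 1²*(-45 + (⅓ - 2)/(5*(1 + 5))) = 1*(-45 + (⅕)*(-5/3)/6) = 1*(-45 + (⅕)*(⅙)*(-5/3)) = 1*(-45 - 1/18) = 1*(-811/18) = -811/18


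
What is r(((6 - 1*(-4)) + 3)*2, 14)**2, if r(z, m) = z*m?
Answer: 132496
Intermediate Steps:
r(z, m) = m*z
r(((6 - 1*(-4)) + 3)*2, 14)**2 = (14*(((6 - 1*(-4)) + 3)*2))**2 = (14*(((6 + 4) + 3)*2))**2 = (14*((10 + 3)*2))**2 = (14*(13*2))**2 = (14*26)**2 = 364**2 = 132496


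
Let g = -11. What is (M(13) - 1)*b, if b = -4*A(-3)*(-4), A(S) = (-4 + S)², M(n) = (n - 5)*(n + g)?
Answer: 11760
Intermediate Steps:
M(n) = (-11 + n)*(-5 + n) (M(n) = (n - 5)*(n - 11) = (-5 + n)*(-11 + n) = (-11 + n)*(-5 + n))
b = 784 (b = -4*(-4 - 3)²*(-4) = -4*(-7)²*(-4) = -4*49*(-4) = -196*(-4) = 784)
(M(13) - 1)*b = ((55 + 13² - 16*13) - 1)*784 = ((55 + 169 - 208) - 1)*784 = (16 - 1)*784 = 15*784 = 11760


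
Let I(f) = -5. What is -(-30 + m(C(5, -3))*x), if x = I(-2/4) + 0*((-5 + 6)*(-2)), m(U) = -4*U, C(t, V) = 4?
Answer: -50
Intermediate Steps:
x = -5 (x = -5 + 0*((-5 + 6)*(-2)) = -5 + 0*(1*(-2)) = -5 + 0*(-2) = -5 + 0 = -5)
-(-30 + m(C(5, -3))*x) = -(-30 - 4*4*(-5)) = -(-30 - 16*(-5)) = -(-30 + 80) = -1*50 = -50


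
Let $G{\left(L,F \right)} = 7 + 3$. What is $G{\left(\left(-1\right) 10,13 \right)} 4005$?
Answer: $40050$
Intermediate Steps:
$G{\left(L,F \right)} = 10$
$G{\left(\left(-1\right) 10,13 \right)} 4005 = 10 \cdot 4005 = 40050$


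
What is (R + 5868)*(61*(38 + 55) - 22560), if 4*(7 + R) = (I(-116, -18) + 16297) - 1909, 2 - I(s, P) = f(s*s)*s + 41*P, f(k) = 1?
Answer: -163331064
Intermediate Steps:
I(s, P) = 2 - s - 41*P (I(s, P) = 2 - (1*s + 41*P) = 2 - (s + 41*P) = 2 + (-s - 41*P) = 2 - s - 41*P)
R = 3804 (R = -7 + (((2 - 1*(-116) - 41*(-18)) + 16297) - 1909)/4 = -7 + (((2 + 116 + 738) + 16297) - 1909)/4 = -7 + ((856 + 16297) - 1909)/4 = -7 + (17153 - 1909)/4 = -7 + (¼)*15244 = -7 + 3811 = 3804)
(R + 5868)*(61*(38 + 55) - 22560) = (3804 + 5868)*(61*(38 + 55) - 22560) = 9672*(61*93 - 22560) = 9672*(5673 - 22560) = 9672*(-16887) = -163331064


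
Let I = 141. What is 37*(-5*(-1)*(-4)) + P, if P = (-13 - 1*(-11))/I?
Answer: -104342/141 ≈ -740.01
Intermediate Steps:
P = -2/141 (P = (-13 - 1*(-11))/141 = (-13 + 11)*(1/141) = -2*1/141 = -2/141 ≈ -0.014184)
37*(-5*(-1)*(-4)) + P = 37*(-5*(-1)*(-4)) - 2/141 = 37*(5*(-4)) - 2/141 = 37*(-20) - 2/141 = -740 - 2/141 = -104342/141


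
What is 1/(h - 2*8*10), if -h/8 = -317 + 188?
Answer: 1/872 ≈ 0.0011468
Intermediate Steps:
h = 1032 (h = -8*(-317 + 188) = -8*(-129) = 1032)
1/(h - 2*8*10) = 1/(1032 - 2*8*10) = 1/(1032 - 16*10) = 1/(1032 - 160) = 1/872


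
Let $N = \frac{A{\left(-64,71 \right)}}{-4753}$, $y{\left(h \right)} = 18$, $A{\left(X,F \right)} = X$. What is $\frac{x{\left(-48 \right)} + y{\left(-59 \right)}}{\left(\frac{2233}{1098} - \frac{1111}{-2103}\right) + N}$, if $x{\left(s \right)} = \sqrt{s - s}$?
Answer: $\frac{65850742692}{9421981799} \approx 6.9891$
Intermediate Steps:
$x{\left(s \right)} = 0$ ($x{\left(s \right)} = \sqrt{0} = 0$)
$N = \frac{64}{4753}$ ($N = - \frac{64}{-4753} = \left(-64\right) \left(- \frac{1}{4753}\right) = \frac{64}{4753} \approx 0.013465$)
$\frac{x{\left(-48 \right)} + y{\left(-59 \right)}}{\left(\frac{2233}{1098} - \frac{1111}{-2103}\right) + N} = \frac{0 + 18}{\left(\frac{2233}{1098} - \frac{1111}{-2103}\right) + \frac{64}{4753}} = \frac{18}{\left(2233 \cdot \frac{1}{1098} - - \frac{1111}{2103}\right) + \frac{64}{4753}} = \frac{18}{\left(\frac{2233}{1098} + \frac{1111}{2103}\right) + \frac{64}{4753}} = \frac{18}{\frac{1971959}{769698} + \frac{64}{4753}} = \frac{18}{\frac{9421981799}{3658374594}} = 18 \cdot \frac{3658374594}{9421981799} = \frac{65850742692}{9421981799}$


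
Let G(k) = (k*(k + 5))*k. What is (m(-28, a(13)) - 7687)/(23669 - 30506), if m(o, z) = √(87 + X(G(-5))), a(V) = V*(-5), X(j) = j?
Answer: 7687/6837 - √87/6837 ≈ 1.1230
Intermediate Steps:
G(k) = k²*(5 + k) (G(k) = (k*(5 + k))*k = k²*(5 + k))
a(V) = -5*V
m(o, z) = √87 (m(o, z) = √(87 + (-5)²*(5 - 5)) = √(87 + 25*0) = √(87 + 0) = √87)
(m(-28, a(13)) - 7687)/(23669 - 30506) = (√87 - 7687)/(23669 - 30506) = (-7687 + √87)/(-6837) = (-7687 + √87)*(-1/6837) = 7687/6837 - √87/6837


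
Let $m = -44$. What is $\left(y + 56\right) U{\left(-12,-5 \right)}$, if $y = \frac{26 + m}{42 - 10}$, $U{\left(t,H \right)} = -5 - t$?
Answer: $\frac{6209}{16} \approx 388.06$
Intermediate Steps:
$y = - \frac{9}{16}$ ($y = \frac{26 - 44}{42 - 10} = - \frac{18}{32} = \left(-18\right) \frac{1}{32} = - \frac{9}{16} \approx -0.5625$)
$\left(y + 56\right) U{\left(-12,-5 \right)} = \left(- \frac{9}{16} + 56\right) \left(-5 - -12\right) = \frac{887 \left(-5 + 12\right)}{16} = \frac{887}{16} \cdot 7 = \frac{6209}{16}$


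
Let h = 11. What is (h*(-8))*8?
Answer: -704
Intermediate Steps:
(h*(-8))*8 = (11*(-8))*8 = -88*8 = -704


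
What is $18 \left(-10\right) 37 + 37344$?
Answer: $30684$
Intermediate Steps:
$18 \left(-10\right) 37 + 37344 = \left(-180\right) 37 + 37344 = -6660 + 37344 = 30684$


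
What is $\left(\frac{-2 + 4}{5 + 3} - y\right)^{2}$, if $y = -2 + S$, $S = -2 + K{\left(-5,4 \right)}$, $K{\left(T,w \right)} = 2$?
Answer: $\frac{81}{16} \approx 5.0625$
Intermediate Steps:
$S = 0$ ($S = -2 + 2 = 0$)
$y = -2$ ($y = -2 + 0 = -2$)
$\left(\frac{-2 + 4}{5 + 3} - y\right)^{2} = \left(\frac{-2 + 4}{5 + 3} - -2\right)^{2} = \left(\frac{2}{8} + 2\right)^{2} = \left(2 \cdot \frac{1}{8} + 2\right)^{2} = \left(\frac{1}{4} + 2\right)^{2} = \left(\frac{9}{4}\right)^{2} = \frac{81}{16}$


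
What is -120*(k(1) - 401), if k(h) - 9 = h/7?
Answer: 329160/7 ≈ 47023.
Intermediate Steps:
k(h) = 9 + h/7
-120*(k(1) - 401) = -120*((9 + (⅐)*1) - 401) = -120*((9 + ⅐) - 401) = -120*(64/7 - 401) = -120*(-2743/7) = 329160/7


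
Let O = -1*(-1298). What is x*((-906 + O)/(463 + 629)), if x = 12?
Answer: 56/13 ≈ 4.3077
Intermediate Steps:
O = 1298
x*((-906 + O)/(463 + 629)) = 12*((-906 + 1298)/(463 + 629)) = 12*(392/1092) = 12*(392*(1/1092)) = 12*(14/39) = 56/13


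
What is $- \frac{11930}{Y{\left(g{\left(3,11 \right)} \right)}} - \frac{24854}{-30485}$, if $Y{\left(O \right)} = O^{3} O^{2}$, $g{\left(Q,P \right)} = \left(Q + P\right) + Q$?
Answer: $\frac{34925439828}{43284340645} \approx 0.80688$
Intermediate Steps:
$g{\left(Q,P \right)} = P + 2 Q$ ($g{\left(Q,P \right)} = \left(P + Q\right) + Q = P + 2 Q$)
$Y{\left(O \right)} = O^{5}$
$- \frac{11930}{Y{\left(g{\left(3,11 \right)} \right)}} - \frac{24854}{-30485} = - \frac{11930}{\left(11 + 2 \cdot 3\right)^{5}} - \frac{24854}{-30485} = - \frac{11930}{\left(11 + 6\right)^{5}} - - \frac{24854}{30485} = - \frac{11930}{17^{5}} + \frac{24854}{30485} = - \frac{11930}{1419857} + \frac{24854}{30485} = \frac{34925439828}{43284340645}$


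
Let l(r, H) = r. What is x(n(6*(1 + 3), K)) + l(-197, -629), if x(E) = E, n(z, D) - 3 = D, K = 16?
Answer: -178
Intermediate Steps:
n(z, D) = 3 + D
x(n(6*(1 + 3), K)) + l(-197, -629) = (3 + 16) - 197 = 19 - 197 = -178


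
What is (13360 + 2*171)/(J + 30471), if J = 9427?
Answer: 6851/19949 ≈ 0.34343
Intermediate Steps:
(13360 + 2*171)/(J + 30471) = (13360 + 2*171)/(9427 + 30471) = (13360 + 342)/39898 = 13702*(1/39898) = 6851/19949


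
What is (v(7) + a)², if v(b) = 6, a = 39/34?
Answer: 59049/1156 ≈ 51.080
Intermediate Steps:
a = 39/34 (a = 39*(1/34) = 39/34 ≈ 1.1471)
(v(7) + a)² = (6 + 39/34)² = (243/34)² = 59049/1156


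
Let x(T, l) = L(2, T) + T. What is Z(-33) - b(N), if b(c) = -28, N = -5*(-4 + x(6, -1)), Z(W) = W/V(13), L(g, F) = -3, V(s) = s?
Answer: 331/13 ≈ 25.462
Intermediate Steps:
x(T, l) = -3 + T
Z(W) = W/13
N = 5 (N = -5*(-4 + (-3 + 6)) = -5*(-4 + 3) = -5*(-1) = 5)
Z(-33) - b(N) = (1/13)*(-33) - 1*(-28) = -33/13 + 28 = 331/13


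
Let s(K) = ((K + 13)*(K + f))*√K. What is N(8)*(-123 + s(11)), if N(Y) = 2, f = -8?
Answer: -246 + 144*√11 ≈ 231.59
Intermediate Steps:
s(K) = √K*(-8 + K)*(13 + K) (s(K) = ((K + 13)*(K - 8))*√K = ((13 + K)*(-8 + K))*√K = ((-8 + K)*(13 + K))*√K = √K*(-8 + K)*(13 + K))
N(8)*(-123 + s(11)) = 2*(-123 + √11*(-104 + 11² + 5*11)) = 2*(-123 + √11*(-104 + 121 + 55)) = 2*(-123 + √11*72) = 2*(-123 + 72*√11) = -246 + 144*√11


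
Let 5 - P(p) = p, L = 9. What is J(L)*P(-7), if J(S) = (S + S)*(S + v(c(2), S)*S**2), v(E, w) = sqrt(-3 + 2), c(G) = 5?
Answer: 1944 + 17496*I ≈ 1944.0 + 17496.0*I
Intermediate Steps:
P(p) = 5 - p
v(E, w) = I (v(E, w) = sqrt(-1) = I)
J(S) = 2*S*(S + I*S**2) (J(S) = (S + S)*(S + I*S**2) = (2*S)*(S + I*S**2) = 2*S*(S + I*S**2))
J(L)*P(-7) = (2*9**2*(1 + I*9))*(5 - 1*(-7)) = (2*81*(1 + 9*I))*(5 + 7) = (162 + 1458*I)*12 = 1944 + 17496*I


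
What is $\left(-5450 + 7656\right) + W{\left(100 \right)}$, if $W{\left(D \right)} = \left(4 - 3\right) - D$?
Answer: $2107$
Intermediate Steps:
$W{\left(D \right)} = 1 - D$
$\left(-5450 + 7656\right) + W{\left(100 \right)} = \left(-5450 + 7656\right) + \left(1 - 100\right) = 2206 + \left(1 - 100\right) = 2206 - 99 = 2107$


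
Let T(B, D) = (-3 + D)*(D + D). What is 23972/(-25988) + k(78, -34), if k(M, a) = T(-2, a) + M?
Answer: 16847225/6497 ≈ 2593.1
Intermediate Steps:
T(B, D) = 2*D*(-3 + D) (T(B, D) = (-3 + D)*(2*D) = 2*D*(-3 + D))
k(M, a) = M + 2*a*(-3 + a) (k(M, a) = 2*a*(-3 + a) + M = M + 2*a*(-3 + a))
23972/(-25988) + k(78, -34) = 23972/(-25988) + (78 + 2*(-34)*(-3 - 34)) = 23972*(-1/25988) + (78 + 2*(-34)*(-37)) = -5993/6497 + (78 + 2516) = -5993/6497 + 2594 = 16847225/6497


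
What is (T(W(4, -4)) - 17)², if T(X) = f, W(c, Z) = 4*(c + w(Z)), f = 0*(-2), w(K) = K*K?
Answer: 289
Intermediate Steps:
w(K) = K²
f = 0
W(c, Z) = 4*c + 4*Z² (W(c, Z) = 4*(c + Z²) = 4*c + 4*Z²)
T(X) = 0
(T(W(4, -4)) - 17)² = (0 - 17)² = (-17)² = 289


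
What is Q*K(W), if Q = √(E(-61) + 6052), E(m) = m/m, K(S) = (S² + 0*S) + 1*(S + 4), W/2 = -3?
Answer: 34*√6053 ≈ 2645.2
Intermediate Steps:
W = -6 (W = 2*(-3) = -6)
K(S) = 4 + S + S² (K(S) = (S² + 0) + 1*(4 + S) = S² + (4 + S) = 4 + S + S²)
E(m) = 1
Q = √6053 (Q = √(1 + 6052) = √6053 ≈ 77.801)
Q*K(W) = √6053*(4 - 6 + (-6)²) = √6053*(4 - 6 + 36) = √6053*34 = 34*√6053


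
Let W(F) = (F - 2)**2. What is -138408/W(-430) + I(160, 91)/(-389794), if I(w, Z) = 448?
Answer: -1125712823/1515519072 ≈ -0.74279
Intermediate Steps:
W(F) = (-2 + F)**2
-138408/W(-430) + I(160, 91)/(-389794) = -138408/(-2 - 430)**2 + 448/(-389794) = -138408/((-432)**2) + 448*(-1/389794) = -138408/186624 - 224/194897 = -138408*1/186624 - 224/194897 = -5767/7776 - 224/194897 = -1125712823/1515519072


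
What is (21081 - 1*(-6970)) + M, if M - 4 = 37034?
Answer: 65089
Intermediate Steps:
M = 37038 (M = 4 + 37034 = 37038)
(21081 - 1*(-6970)) + M = (21081 - 1*(-6970)) + 37038 = (21081 + 6970) + 37038 = 28051 + 37038 = 65089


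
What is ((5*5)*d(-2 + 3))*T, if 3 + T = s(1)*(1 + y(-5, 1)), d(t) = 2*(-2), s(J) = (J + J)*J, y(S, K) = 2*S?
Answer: 2100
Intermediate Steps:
s(J) = 2*J**2 (s(J) = (2*J)*J = 2*J**2)
d(t) = -4
T = -21 (T = -3 + (2*1**2)*(1 + 2*(-5)) = -3 + (2*1)*(1 - 10) = -3 + 2*(-9) = -3 - 18 = -21)
((5*5)*d(-2 + 3))*T = ((5*5)*(-4))*(-21) = (25*(-4))*(-21) = -100*(-21) = 2100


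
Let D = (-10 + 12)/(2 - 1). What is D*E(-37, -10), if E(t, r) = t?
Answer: -74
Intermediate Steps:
D = 2 (D = 2/1 = 2*1 = 2)
D*E(-37, -10) = 2*(-37) = -74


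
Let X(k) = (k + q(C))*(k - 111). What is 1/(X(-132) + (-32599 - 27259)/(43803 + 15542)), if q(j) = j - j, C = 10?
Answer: 59345/1903490362 ≈ 3.1177e-5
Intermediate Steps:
q(j) = 0
X(k) = k*(-111 + k) (X(k) = (k + 0)*(k - 111) = k*(-111 + k))
1/(X(-132) + (-32599 - 27259)/(43803 + 15542)) = 1/(-132*(-111 - 132) + (-32599 - 27259)/(43803 + 15542)) = 1/(-132*(-243) - 59858/59345) = 1/(32076 - 59858*1/59345) = 1/(32076 - 59858/59345) = 1/(1903490362/59345) = 59345/1903490362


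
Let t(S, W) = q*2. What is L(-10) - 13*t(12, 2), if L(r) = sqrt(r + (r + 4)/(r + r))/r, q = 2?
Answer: -52 - I*sqrt(970)/100 ≈ -52.0 - 0.31145*I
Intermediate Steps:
t(S, W) = 4 (t(S, W) = 2*2 = 4)
L(r) = sqrt(r + (4 + r)/(2*r))/r (L(r) = sqrt(r + (4 + r)/((2*r)))/r = sqrt(r + (4 + r)*(1/(2*r)))/r = sqrt(r + (4 + r)/(2*r))/r)
L(-10) - 13*t(12, 2) = (1/2)*sqrt(2 + 4*(-10) + 8/(-10))/(-10) - 13*4 = (1/2)*(-1/10)*sqrt(2 - 40 + 8*(-1/10)) - 52 = (1/2)*(-1/10)*sqrt(2 - 40 - 4/5) - 52 = (1/2)*(-1/10)*sqrt(-194/5) - 52 = (1/2)*(-1/10)*(I*sqrt(970)/5) - 52 = -I*sqrt(970)/100 - 52 = -52 - I*sqrt(970)/100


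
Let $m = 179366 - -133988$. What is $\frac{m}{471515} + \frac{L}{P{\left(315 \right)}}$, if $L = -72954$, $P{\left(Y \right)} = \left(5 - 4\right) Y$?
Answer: $- \frac{21777904}{94303} \approx -230.94$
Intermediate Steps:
$P{\left(Y \right)} = Y$ ($P{\left(Y \right)} = 1 Y = Y$)
$m = 313354$ ($m = 179366 + 133988 = 313354$)
$\frac{m}{471515} + \frac{L}{P{\left(315 \right)}} = \frac{313354}{471515} - \frac{72954}{315} = 313354 \cdot \frac{1}{471515} - \frac{1158}{5} = \frac{313354}{471515} - \frac{1158}{5} = - \frac{21777904}{94303}$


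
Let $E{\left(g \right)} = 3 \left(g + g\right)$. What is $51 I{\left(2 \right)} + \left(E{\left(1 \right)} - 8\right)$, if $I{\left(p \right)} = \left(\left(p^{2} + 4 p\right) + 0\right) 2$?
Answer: $1222$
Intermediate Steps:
$E{\left(g \right)} = 6 g$ ($E{\left(g \right)} = 3 \cdot 2 g = 6 g$)
$I{\left(p \right)} = 2 p^{2} + 8 p$ ($I{\left(p \right)} = \left(p^{2} + 4 p\right) 2 = 2 p^{2} + 8 p$)
$51 I{\left(2 \right)} + \left(E{\left(1 \right)} - 8\right) = 51 \cdot 2 \cdot 2 \left(4 + 2\right) + \left(6 \cdot 1 - 8\right) = 51 \cdot 2 \cdot 2 \cdot 6 + \left(6 - 8\right) = 51 \cdot 24 - 2 = 1224 - 2 = 1222$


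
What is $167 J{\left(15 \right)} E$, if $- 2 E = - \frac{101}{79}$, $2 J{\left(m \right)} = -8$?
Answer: $- \frac{33734}{79} \approx -427.01$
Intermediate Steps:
$J{\left(m \right)} = -4$ ($J{\left(m \right)} = \frac{1}{2} \left(-8\right) = -4$)
$E = \frac{101}{158}$ ($E = - \frac{\left(-101\right) \frac{1}{79}}{2} = \left(- \frac{1}{2}\right) \left(- \frac{101}{79}\right) = \frac{101}{158} \approx 0.63924$)
$167 J{\left(15 \right)} E = 167 \left(-4\right) \frac{101}{158} = \left(-668\right) \frac{101}{158} = - \frac{33734}{79}$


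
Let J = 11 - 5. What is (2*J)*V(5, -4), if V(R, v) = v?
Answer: -48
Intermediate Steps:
J = 6
(2*J)*V(5, -4) = (2*6)*(-4) = 12*(-4) = -48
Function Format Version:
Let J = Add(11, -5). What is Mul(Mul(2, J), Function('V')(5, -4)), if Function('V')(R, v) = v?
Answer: -48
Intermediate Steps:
J = 6
Mul(Mul(2, J), Function('V')(5, -4)) = Mul(Mul(2, 6), -4) = Mul(12, -4) = -48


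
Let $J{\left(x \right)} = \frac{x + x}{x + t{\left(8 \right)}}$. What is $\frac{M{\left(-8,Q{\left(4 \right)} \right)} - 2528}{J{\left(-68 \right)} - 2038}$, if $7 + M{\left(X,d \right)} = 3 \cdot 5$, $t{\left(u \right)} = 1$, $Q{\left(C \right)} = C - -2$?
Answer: $\frac{5628}{4547} \approx 1.2377$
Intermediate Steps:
$Q{\left(C \right)} = 2 + C$ ($Q{\left(C \right)} = C + 2 = 2 + C$)
$M{\left(X,d \right)} = 8$ ($M{\left(X,d \right)} = -7 + 3 \cdot 5 = -7 + 15 = 8$)
$J{\left(x \right)} = \frac{2 x}{1 + x}$ ($J{\left(x \right)} = \frac{x + x}{x + 1} = \frac{2 x}{1 + x}$)
$\frac{M{\left(-8,Q{\left(4 \right)} \right)} - 2528}{J{\left(-68 \right)} - 2038} = \frac{8 - 2528}{2 \left(-68\right) \frac{1}{1 - 68} - 2038} = - \frac{2520}{2 \left(-68\right) \frac{1}{-67} - 2038} = - \frac{2520}{2 \left(-68\right) \left(- \frac{1}{67}\right) - 2038} = - \frac{2520}{\frac{136}{67} - 2038} = - \frac{2520}{- \frac{136410}{67}} = \left(-2520\right) \left(- \frac{67}{136410}\right) = \frac{5628}{4547}$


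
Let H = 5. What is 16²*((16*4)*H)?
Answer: 81920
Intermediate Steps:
16²*((16*4)*H) = 16²*((16*4)*5) = 256*(64*5) = 256*320 = 81920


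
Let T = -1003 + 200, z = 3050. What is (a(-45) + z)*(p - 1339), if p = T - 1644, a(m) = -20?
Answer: -11471580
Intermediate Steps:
T = -803
p = -2447 (p = -803 - 1644 = -2447)
(a(-45) + z)*(p - 1339) = (-20 + 3050)*(-2447 - 1339) = 3030*(-3786) = -11471580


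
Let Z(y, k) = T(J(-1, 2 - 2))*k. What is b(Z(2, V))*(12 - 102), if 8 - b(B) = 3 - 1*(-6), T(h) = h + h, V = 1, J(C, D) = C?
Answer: 90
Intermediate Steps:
T(h) = 2*h
Z(y, k) = -2*k (Z(y, k) = (2*(-1))*k = -2*k)
b(B) = -1 (b(B) = 8 - (3 - 1*(-6)) = 8 - (3 + 6) = 8 - 1*9 = 8 - 9 = -1)
b(Z(2, V))*(12 - 102) = -(12 - 102) = -1*(-90) = 90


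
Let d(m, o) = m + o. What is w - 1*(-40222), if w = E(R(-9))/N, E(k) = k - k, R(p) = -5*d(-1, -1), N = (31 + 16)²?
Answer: 40222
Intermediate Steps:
N = 2209 (N = 47² = 2209)
R(p) = 10 (R(p) = -5*(-1 - 1) = -5*(-2) = 10)
E(k) = 0
w = 0 (w = 0/2209 = 0*(1/2209) = 0)
w - 1*(-40222) = 0 - 1*(-40222) = 0 + 40222 = 40222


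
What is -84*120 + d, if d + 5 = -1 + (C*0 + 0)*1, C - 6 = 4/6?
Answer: -10086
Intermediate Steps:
C = 20/3 (C = 6 + 4/6 = 6 + 4*(1/6) = 6 + 2/3 = 20/3 ≈ 6.6667)
d = -6 (d = -5 + (-1 + ((20/3)*0 + 0)*1) = -5 + (-1 + (0 + 0)*1) = -5 + (-1 + 0*1) = -5 + (-1 + 0) = -5 - 1 = -6)
-84*120 + d = -84*120 - 6 = -10080 - 6 = -10086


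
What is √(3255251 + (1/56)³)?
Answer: √8003438234638/1568 ≈ 1804.2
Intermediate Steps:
√(3255251 + (1/56)³) = √(3255251 + 1/175616) = √(571674159617/175616) = √8003438234638/1568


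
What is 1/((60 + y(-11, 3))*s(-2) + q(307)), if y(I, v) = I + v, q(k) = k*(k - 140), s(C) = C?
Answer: 1/51165 ≈ 1.9545e-5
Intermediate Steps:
q(k) = k*(-140 + k)
1/((60 + y(-11, 3))*s(-2) + q(307)) = 1/((60 + (-11 + 3))*(-2) + 307*(-140 + 307)) = 1/((60 - 8)*(-2) + 307*167) = 1/(52*(-2) + 51269) = 1/(-104 + 51269) = 1/51165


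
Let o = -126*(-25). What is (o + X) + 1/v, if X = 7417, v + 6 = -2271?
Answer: 24061058/2277 ≈ 10567.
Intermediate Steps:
v = -2277 (v = -6 - 2271 = -2277)
o = 3150
(o + X) + 1/v = (3150 + 7417) + 1/(-2277) = 10567 - 1/2277 = 24061058/2277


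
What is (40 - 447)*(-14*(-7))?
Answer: -39886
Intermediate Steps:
(40 - 447)*(-14*(-7)) = -407*98 = -39886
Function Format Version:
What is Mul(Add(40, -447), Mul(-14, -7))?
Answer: -39886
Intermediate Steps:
Mul(Add(40, -447), Mul(-14, -7)) = Mul(-407, 98) = -39886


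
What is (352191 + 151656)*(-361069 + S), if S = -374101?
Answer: -370413198990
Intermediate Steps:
(352191 + 151656)*(-361069 + S) = (352191 + 151656)*(-361069 - 374101) = 503847*(-735170) = -370413198990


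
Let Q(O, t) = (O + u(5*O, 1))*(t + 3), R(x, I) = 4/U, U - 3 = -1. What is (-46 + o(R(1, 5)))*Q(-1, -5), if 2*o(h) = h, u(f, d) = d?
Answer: 0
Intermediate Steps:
U = 2 (U = 3 - 1 = 2)
R(x, I) = 2 (R(x, I) = 4/2 = 4*(1/2) = 2)
o(h) = h/2
Q(O, t) = (1 + O)*(3 + t) (Q(O, t) = (O + 1)*(t + 3) = (1 + O)*(3 + t))
(-46 + o(R(1, 5)))*Q(-1, -5) = (-46 + (1/2)*2)*(3 - 5 + 3*(-1) - 1*(-5)) = (-46 + 1)*(3 - 5 - 3 + 5) = -45*0 = 0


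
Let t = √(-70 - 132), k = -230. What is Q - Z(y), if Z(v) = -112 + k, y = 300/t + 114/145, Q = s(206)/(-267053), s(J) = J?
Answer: 91331920/267053 ≈ 342.00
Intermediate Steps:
t = I*√202 (t = √(-202) = I*√202 ≈ 14.213*I)
Q = -206/267053 (Q = 206/(-267053) = 206*(-1/267053) = -206/267053 ≈ -0.00077138)
y = 114/145 - 150*I*√202/101 (y = 300/((I*√202)) + 114/145 = 300*(-I*√202/202) + 114*(1/145) = -150*I*√202/101 + 114/145 = 114/145 - 150*I*√202/101 ≈ 0.78621 - 21.108*I)
Z(v) = -342 (Z(v) = -112 - 230 = -342)
Q - Z(y) = -206/267053 - 1*(-342) = -206/267053 + 342 = 91331920/267053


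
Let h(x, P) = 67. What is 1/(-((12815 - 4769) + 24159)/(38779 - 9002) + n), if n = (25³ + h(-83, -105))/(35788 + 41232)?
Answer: -573356135/503292104 ≈ -1.1392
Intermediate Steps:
n = 3923/19255 (n = (25³ + 67)/(35788 + 41232) = (15625 + 67)/77020 = 15692*(1/77020) = 3923/19255 ≈ 0.20374)
1/(-((12815 - 4769) + 24159)/(38779 - 9002) + n) = 1/(-((12815 - 4769) + 24159)/(38779 - 9002) + 3923/19255) = 1/(-(8046 + 24159)/29777 + 3923/19255) = 1/(-32205/29777 + 3923/19255) = 1/(-503292104/573356135) = -573356135/503292104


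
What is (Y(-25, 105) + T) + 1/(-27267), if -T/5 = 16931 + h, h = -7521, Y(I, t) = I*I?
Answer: -1265870476/27267 ≈ -46425.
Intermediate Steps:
Y(I, t) = I²
T = -47050 (T = -5*(16931 - 7521) = -5*9410 = -47050)
(Y(-25, 105) + T) + 1/(-27267) = ((-25)² - 47050) + 1/(-27267) = (625 - 47050) - 1/27267 = -46425 - 1/27267 = -1265870476/27267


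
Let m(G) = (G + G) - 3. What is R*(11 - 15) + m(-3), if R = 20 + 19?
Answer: -165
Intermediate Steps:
m(G) = -3 + 2*G (m(G) = 2*G - 3 = -3 + 2*G)
R = 39
R*(11 - 15) + m(-3) = 39*(11 - 15) + (-3 + 2*(-3)) = 39*(-4) + (-3 - 6) = -156 - 9 = -165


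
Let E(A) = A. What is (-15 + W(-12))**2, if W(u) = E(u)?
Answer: 729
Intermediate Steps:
W(u) = u
(-15 + W(-12))**2 = (-15 - 12)**2 = (-27)**2 = 729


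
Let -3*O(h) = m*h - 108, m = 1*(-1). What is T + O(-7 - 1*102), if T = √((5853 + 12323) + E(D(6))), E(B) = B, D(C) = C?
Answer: -⅓ + √18182 ≈ 134.51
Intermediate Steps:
m = -1
O(h) = 36 + h/3 (O(h) = -(-h - 108)/3 = -(-108 - h)/3 = 36 + h/3)
T = √18182 (T = √((5853 + 12323) + 6) = √(18176 + 6) = √18182 ≈ 134.84)
T + O(-7 - 1*102) = √18182 + (36 + (-7 - 1*102)/3) = √18182 + (36 + (-7 - 102)/3) = √18182 + (36 + (⅓)*(-109)) = √18182 + (36 - 109/3) = √18182 - ⅓ = -⅓ + √18182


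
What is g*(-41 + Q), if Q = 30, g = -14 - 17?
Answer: 341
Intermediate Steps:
g = -31
g*(-41 + Q) = -31*(-41 + 30) = -31*(-11) = 341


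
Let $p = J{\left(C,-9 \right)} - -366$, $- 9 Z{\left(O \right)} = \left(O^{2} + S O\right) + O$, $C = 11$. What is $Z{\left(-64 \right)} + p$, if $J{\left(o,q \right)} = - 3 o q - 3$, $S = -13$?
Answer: $\frac{1076}{9} \approx 119.56$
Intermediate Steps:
$Z{\left(O \right)} = - \frac{O^{2}}{9} + \frac{4 O}{3}$ ($Z{\left(O \right)} = - \frac{\left(O^{2} - 13 O\right) + O}{9} = - \frac{O^{2} - 12 O}{9} = - \frac{O^{2}}{9} + \frac{4 O}{3}$)
$J{\left(o,q \right)} = -3 - 3 o q$ ($J{\left(o,q \right)} = - 3 o q - 3 = -3 - 3 o q$)
$p = 660$ ($p = \left(-3 - 33 \left(-9\right)\right) - -366 = \left(-3 + 297\right) + 366 = 294 + 366 = 660$)
$Z{\left(-64 \right)} + p = \frac{1}{9} \left(-64\right) \left(12 - -64\right) + 660 = \frac{1}{9} \left(-64\right) \left(12 + 64\right) + 660 = \frac{1}{9} \left(-64\right) 76 + 660 = - \frac{4864}{9} + 660 = \frac{1076}{9}$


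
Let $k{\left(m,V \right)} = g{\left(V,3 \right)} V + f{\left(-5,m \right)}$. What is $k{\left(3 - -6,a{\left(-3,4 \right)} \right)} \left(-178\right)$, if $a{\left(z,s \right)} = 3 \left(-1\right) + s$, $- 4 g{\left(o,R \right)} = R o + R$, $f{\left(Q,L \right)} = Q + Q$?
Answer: $2047$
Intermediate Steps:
$f{\left(Q,L \right)} = 2 Q$
$g{\left(o,R \right)} = - \frac{R}{4} - \frac{R o}{4}$ ($g{\left(o,R \right)} = - \frac{R o + R}{4} = - \frac{R + R o}{4} = - \frac{R}{4} - \frac{R o}{4}$)
$a{\left(z,s \right)} = -3 + s$
$k{\left(m,V \right)} = -10 + V \left(- \frac{3}{4} - \frac{3 V}{4}\right)$ ($k{\left(m,V \right)} = \left(- \frac{1}{4}\right) 3 \left(1 + V\right) V + 2 \left(-5\right) = \left(- \frac{3}{4} - \frac{3 V}{4}\right) V - 10 = V \left(- \frac{3}{4} - \frac{3 V}{4}\right) - 10 = -10 + V \left(- \frac{3}{4} - \frac{3 V}{4}\right)$)
$k{\left(3 - -6,a{\left(-3,4 \right)} \right)} \left(-178\right) = \left(-10 - \frac{3 \left(-3 + 4\right) \left(1 + \left(-3 + 4\right)\right)}{4}\right) \left(-178\right) = \left(-10 - \frac{3 \left(1 + 1\right)}{4}\right) \left(-178\right) = \left(-10 - \frac{3}{4} \cdot 2\right) \left(-178\right) = \left(-10 - \frac{3}{2}\right) \left(-178\right) = \left(- \frac{23}{2}\right) \left(-178\right) = 2047$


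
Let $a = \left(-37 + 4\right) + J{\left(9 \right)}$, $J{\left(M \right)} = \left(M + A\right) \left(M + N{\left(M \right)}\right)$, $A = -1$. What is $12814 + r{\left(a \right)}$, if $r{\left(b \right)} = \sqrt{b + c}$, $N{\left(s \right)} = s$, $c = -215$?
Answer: $12814 + 2 i \sqrt{26} \approx 12814.0 + 10.198 i$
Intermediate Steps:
$J{\left(M \right)} = 2 M \left(-1 + M\right)$ ($J{\left(M \right)} = \left(M - 1\right) \left(M + M\right) = \left(-1 + M\right) 2 M = 2 M \left(-1 + M\right)$)
$a = 111$ ($a = \left(-37 + 4\right) + 2 \cdot 9 \left(-1 + 9\right) = -33 + 2 \cdot 9 \cdot 8 = -33 + 144 = 111$)
$r{\left(b \right)} = \sqrt{-215 + b}$ ($r{\left(b \right)} = \sqrt{b - 215} = \sqrt{-215 + b}$)
$12814 + r{\left(a \right)} = 12814 + \sqrt{-215 + 111} = 12814 + \sqrt{-104} = 12814 + 2 i \sqrt{26}$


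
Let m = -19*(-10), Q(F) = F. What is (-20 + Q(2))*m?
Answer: -3420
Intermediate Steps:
m = 190
(-20 + Q(2))*m = (-20 + 2)*190 = -18*190 = -3420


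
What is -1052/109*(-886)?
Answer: 932072/109 ≈ 8551.1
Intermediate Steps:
-1052/109*(-886) = 932072/109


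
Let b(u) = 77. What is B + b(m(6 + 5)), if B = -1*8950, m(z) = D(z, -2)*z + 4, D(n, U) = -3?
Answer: -8873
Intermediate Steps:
m(z) = 4 - 3*z (m(z) = -3*z + 4 = 4 - 3*z)
B = -8950
B + b(m(6 + 5)) = -8950 + 77 = -8873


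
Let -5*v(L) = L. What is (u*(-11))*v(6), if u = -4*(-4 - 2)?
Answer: 1584/5 ≈ 316.80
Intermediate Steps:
v(L) = -L/5
u = 24 (u = -4*(-6) = 24)
(u*(-11))*v(6) = (24*(-11))*(-⅕*6) = -264*(-6/5) = 1584/5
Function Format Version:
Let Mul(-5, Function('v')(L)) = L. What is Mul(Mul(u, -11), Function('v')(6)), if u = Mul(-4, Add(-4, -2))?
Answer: Rational(1584, 5) ≈ 316.80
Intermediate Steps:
Function('v')(L) = Mul(Rational(-1, 5), L)
u = 24 (u = Mul(-4, -6) = 24)
Mul(Mul(u, -11), Function('v')(6)) = Mul(Mul(24, -11), Mul(Rational(-1, 5), 6)) = Mul(-264, Rational(-6, 5)) = Rational(1584, 5)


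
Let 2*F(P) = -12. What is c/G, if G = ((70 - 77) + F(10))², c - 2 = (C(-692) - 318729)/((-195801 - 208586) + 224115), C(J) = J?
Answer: 52305/2343536 ≈ 0.022319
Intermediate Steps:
F(P) = -6 (F(P) = (½)*(-12) = -6)
c = 679965/180272 (c = 2 + (-692 - 318729)/((-195801 - 208586) + 224115) = 2 - 319421/(-404387 + 224115) = 2 - 319421/(-180272) = 2 - 319421*(-1/180272) = 2 + 319421/180272 = 679965/180272 ≈ 3.7719)
G = 169 (G = ((70 - 77) - 6)² = (-7 - 6)² = (-13)² = 169)
c/G = (679965/180272)/169 = (679965/180272)*(1/169) = 52305/2343536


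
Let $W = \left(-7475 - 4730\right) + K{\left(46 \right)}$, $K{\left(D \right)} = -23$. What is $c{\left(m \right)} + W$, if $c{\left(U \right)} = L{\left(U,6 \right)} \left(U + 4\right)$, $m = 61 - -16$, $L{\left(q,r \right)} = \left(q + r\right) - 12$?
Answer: $-6477$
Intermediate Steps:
$L{\left(q,r \right)} = -12 + q + r$
$W = -12228$ ($W = \left(-7475 - 4730\right) - 23 = -12205 - 23 = -12228$)
$m = 77$ ($m = 61 + 16 = 77$)
$c{\left(U \right)} = \left(-6 + U\right) \left(4 + U\right)$ ($c{\left(U \right)} = \left(-12 + U + 6\right) \left(U + 4\right) = \left(-6 + U\right) \left(4 + U\right)$)
$c{\left(m \right)} + W = \left(-6 + 77\right) \left(4 + 77\right) - 12228 = 71 \cdot 81 - 12228 = 5751 - 12228 = -6477$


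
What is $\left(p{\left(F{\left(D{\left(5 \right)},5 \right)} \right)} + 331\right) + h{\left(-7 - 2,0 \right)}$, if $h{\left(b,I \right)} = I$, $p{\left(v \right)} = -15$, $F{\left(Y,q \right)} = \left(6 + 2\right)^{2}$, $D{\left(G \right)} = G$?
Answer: $316$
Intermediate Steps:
$F{\left(Y,q \right)} = 64$ ($F{\left(Y,q \right)} = 8^{2} = 64$)
$\left(p{\left(F{\left(D{\left(5 \right)},5 \right)} \right)} + 331\right) + h{\left(-7 - 2,0 \right)} = \left(-15 + 331\right) + 0 = 316 + 0 = 316$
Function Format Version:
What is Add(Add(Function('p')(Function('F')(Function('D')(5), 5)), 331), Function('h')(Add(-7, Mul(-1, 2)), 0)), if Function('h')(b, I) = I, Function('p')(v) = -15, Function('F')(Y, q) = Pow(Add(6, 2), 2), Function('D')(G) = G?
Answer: 316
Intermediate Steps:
Function('F')(Y, q) = 64 (Function('F')(Y, q) = Pow(8, 2) = 64)
Add(Add(Function('p')(Function('F')(Function('D')(5), 5)), 331), Function('h')(Add(-7, Mul(-1, 2)), 0)) = Add(Add(-15, 331), 0) = Add(316, 0) = 316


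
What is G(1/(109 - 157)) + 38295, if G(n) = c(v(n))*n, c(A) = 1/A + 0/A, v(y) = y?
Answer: 38296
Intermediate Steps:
c(A) = 1/A (c(A) = 1/A + 0 = 1/A)
G(n) = 1 (G(n) = n/n = 1)
G(1/(109 - 157)) + 38295 = 1 + 38295 = 38296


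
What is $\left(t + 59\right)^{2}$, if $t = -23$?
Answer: $1296$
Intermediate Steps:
$\left(t + 59\right)^{2} = \left(-23 + 59\right)^{2} = 36^{2} = 1296$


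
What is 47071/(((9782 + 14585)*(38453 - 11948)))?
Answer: 47071/645847335 ≈ 7.2883e-5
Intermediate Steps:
47071/(((9782 + 14585)*(38453 - 11948))) = 47071/((24367*26505)) = 47071/645847335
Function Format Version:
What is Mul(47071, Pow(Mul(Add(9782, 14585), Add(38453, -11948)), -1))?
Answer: Rational(47071, 645847335) ≈ 7.2883e-5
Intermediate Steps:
Mul(47071, Pow(Mul(Add(9782, 14585), Add(38453, -11948)), -1)) = Mul(47071, Pow(Mul(24367, 26505), -1)) = Mul(47071, Pow(645847335, -1)) = Mul(47071, Rational(1, 645847335)) = Rational(47071, 645847335)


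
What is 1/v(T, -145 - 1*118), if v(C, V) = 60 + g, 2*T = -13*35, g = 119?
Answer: 1/179 ≈ 0.0055866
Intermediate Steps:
T = -455/2 (T = (-13*35)/2 = (½)*(-455) = -455/2 ≈ -227.50)
v(C, V) = 179 (v(C, V) = 60 + 119 = 179)
1/v(T, -145 - 1*118) = 1/179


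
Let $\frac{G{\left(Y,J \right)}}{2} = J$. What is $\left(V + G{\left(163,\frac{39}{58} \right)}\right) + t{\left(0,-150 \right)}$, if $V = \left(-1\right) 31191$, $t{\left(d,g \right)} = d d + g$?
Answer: $- \frac{908850}{29} \approx -31340.0$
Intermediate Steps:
$G{\left(Y,J \right)} = 2 J$
$t{\left(d,g \right)} = g + d^{2}$ ($t{\left(d,g \right)} = d^{2} + g = g + d^{2}$)
$V = -31191$
$\left(V + G{\left(163,\frac{39}{58} \right)}\right) + t{\left(0,-150 \right)} = \left(-31191 + 2 \cdot \frac{39}{58}\right) - \left(150 - 0^{2}\right) = \left(-31191 + 2 \cdot 39 \cdot \frac{1}{58}\right) + \left(-150 + 0\right) = \left(-31191 + 2 \cdot \frac{39}{58}\right) - 150 = \left(-31191 + \frac{39}{29}\right) - 150 = - \frac{904500}{29} - 150 = - \frac{908850}{29}$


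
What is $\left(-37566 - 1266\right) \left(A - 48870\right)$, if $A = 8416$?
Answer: $1570909728$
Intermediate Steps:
$\left(-37566 - 1266\right) \left(A - 48870\right) = \left(-37566 - 1266\right) \left(8416 - 48870\right) = \left(-38832\right) \left(-40454\right) = 1570909728$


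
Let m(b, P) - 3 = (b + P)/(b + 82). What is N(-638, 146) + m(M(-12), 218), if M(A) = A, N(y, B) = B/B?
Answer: 243/35 ≈ 6.9429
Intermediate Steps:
N(y, B) = 1
m(b, P) = 3 + (P + b)/(82 + b) (m(b, P) = 3 + (b + P)/(b + 82) = 3 + (P + b)/(82 + b))
N(-638, 146) + m(M(-12), 218) = 1 + (246 + 218 + 4*(-12))/(82 - 12) = 1 + (246 + 218 - 48)/70 = 1 + (1/70)*416 = 1 + 208/35 = 243/35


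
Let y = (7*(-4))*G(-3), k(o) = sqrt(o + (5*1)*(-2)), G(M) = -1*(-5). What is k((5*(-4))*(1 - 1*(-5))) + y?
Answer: -140 + I*sqrt(130) ≈ -140.0 + 11.402*I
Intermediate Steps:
G(M) = 5
k(o) = sqrt(-10 + o) (k(o) = sqrt(o + 5*(-2)) = sqrt(o - 10) = sqrt(-10 + o))
y = -140 (y = (7*(-4))*5 = -28*5 = -140)
k((5*(-4))*(1 - 1*(-5))) + y = sqrt(-10 + (5*(-4))*(1 - 1*(-5))) - 140 = sqrt(-10 - 20*(1 + 5)) - 140 = sqrt(-10 - 20*6) - 140 = sqrt(-10 - 120) - 140 = sqrt(-130) - 140 = I*sqrt(130) - 140 = -140 + I*sqrt(130)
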